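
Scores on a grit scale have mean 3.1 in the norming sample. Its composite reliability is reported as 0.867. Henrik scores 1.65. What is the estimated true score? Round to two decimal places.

1.84

T̂ = 0.867(1.65) + 0.133(3.1) = 1.43055 + 0.4123 = 1.843 → 1.84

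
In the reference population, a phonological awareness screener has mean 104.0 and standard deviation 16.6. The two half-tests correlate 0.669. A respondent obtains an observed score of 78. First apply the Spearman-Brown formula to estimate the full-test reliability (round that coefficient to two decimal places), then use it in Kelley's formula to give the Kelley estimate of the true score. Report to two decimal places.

83.20

Spearman-Brown: ρ = 2r/(1 + r) = 2(0.669)/(1 + 0.669) = 1.3380/1.669 = 0.8017 → 0.80
T̂ = ρX + (1 − ρ)μ
  = 0.80 × 78 + 0.20 × 104.0
  = 62.40 + 20.800
  = 83.200
  ≈ 83.20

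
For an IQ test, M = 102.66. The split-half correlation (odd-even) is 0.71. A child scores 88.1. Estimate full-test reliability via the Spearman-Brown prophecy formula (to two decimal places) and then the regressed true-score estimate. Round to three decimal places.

90.575

Spearman-Brown: ρ = 2r/(1 + r) = 2(0.71)/(1 + 0.71) = 1.420/1.71 = 0.8304 → 0.83
T̂ = ρX + (1 − ρ)μ
  = 0.83 × 88.1 + 0.17 × 102.66
  = 73.123 + 17.4522
  = 90.5752
  ≈ 90.575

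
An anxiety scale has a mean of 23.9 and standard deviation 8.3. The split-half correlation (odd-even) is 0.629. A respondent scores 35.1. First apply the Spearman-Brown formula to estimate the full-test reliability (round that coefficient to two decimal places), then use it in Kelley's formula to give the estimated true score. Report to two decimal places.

Spearman-Brown: ρ = 2r/(1 + r) = 2(0.629)/(1 + 0.629) = 1.2580/1.629 = 0.7723 → 0.77
T̂ = 0.77(35.1) + 0.23(23.9) = 27.027 + 5.497 = 32.524 → 32.52

32.52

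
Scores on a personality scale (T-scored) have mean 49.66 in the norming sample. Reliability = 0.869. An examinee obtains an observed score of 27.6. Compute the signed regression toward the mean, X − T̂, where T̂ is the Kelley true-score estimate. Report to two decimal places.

-2.89

T̂ = 0.869(27.6) + 0.131(49.66) = 23.9844 + 6.50546 = 30.4899 → 30.490
X − T̂ = 27.6 − 30.490 = -2.890 → -2.89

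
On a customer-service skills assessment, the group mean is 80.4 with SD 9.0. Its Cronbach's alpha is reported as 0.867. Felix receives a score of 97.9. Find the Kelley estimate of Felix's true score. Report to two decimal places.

Regress the observed score toward the mean by the unreliability: T̂ = 0.867·97.9 + 0.133·80.4 = 84.8793 + 10.6932 = 95.573.

95.57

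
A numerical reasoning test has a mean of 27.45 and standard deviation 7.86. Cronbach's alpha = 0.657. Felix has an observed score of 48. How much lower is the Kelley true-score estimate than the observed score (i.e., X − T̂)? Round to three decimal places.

7.049

T̂ = 0.657(48) + 0.343(27.45) = 31.536 + 9.41535 = 40.95135 → 40.9513
X − T̂ = 48 − 40.9513 = 7.0487 → 7.049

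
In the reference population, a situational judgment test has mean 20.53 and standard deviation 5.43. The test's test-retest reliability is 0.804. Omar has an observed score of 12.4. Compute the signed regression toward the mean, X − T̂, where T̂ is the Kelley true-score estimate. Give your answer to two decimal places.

-1.59

T̂ = ρX + (1 − ρ)μ
  = 0.804 × 12.4 + 0.196 × 20.53
  = 9.9696 + 4.02388
  = 13.9935
  ≈ 13.993
X − T̂ = 12.4 − 13.993 = -1.593 → -1.59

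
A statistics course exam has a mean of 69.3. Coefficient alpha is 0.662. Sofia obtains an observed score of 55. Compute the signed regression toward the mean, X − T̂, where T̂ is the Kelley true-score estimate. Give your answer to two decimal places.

-4.83

T̂ = 0.662(55) + 0.338(69.3) = 36.410 + 23.4234 = 59.8334 → 59.833
X − T̂ = 55 − 59.833 = -4.833 → -4.83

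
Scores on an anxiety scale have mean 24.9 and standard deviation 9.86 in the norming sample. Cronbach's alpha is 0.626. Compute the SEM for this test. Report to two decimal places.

6.03

SEM = SD · √(1 − ρ) = 9.86 × √0.374 = 9.86 × 0.6116 = 6.030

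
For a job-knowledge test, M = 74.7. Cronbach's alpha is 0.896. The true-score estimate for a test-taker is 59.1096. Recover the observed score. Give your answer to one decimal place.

57.3

T̂ = ρX + (1 − ρ)μ  ⇒  X = (T̂ − (1 − ρ)μ) / ρ
X = (59.1096 − 0.104 × 74.7) / 0.896 = (59.1096 − 7.7688) / 0.896 = 51.3408 / 0.896 = 57.300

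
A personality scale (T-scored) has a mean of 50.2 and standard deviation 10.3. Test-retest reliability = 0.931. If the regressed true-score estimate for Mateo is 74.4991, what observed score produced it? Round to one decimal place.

76.3

T̂ = ρX + (1 − ρ)μ  ⇒  X = (T̂ − (1 − ρ)μ) / ρ
X = (74.4991 − 0.069 × 50.2) / 0.931 = (74.4991 − 3.4638) / 0.931 = 71.0353 / 0.931 = 76.300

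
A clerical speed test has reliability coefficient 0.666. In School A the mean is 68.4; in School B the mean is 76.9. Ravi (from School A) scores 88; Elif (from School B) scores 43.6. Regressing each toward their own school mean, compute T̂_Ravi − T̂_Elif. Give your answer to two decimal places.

T̂_Ravi = 0.666(88) + 0.334(68.4) = 81.4536
T̂_Elif = 0.666(43.6) + 0.334(76.9) = 54.7222
Difference = 81.4536 − 54.7222 = 26.7314

26.73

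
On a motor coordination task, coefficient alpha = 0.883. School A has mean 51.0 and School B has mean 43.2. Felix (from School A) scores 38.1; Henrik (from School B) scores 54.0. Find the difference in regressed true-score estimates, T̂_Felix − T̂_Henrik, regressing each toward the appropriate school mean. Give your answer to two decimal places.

-13.13

T̂_Felix = 0.883(38.1) + 0.117(51.0) = 39.6093
T̂_Henrik = 0.883(54.0) + 0.117(43.2) = 52.7364
Difference = 39.6093 − 52.7364 = -13.1271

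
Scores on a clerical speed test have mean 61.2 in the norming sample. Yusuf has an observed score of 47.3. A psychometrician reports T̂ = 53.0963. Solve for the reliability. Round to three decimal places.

0.583

T̂ = ρX + (1 − ρ)μ  ⇒  T̂ − μ = ρ(X − μ)
ρ = (T̂ − μ)/(X − μ) = (53.0963 − 61.2) / (47.3 − 61.2) = -8.1037 / -13.9 = 0.58300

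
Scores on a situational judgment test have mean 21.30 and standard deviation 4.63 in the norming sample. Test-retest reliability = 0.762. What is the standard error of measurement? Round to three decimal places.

2.259

SEM = SD · √(1 − ρ) = 4.63 × √0.238 = 4.63 × 0.4879 = 2.2588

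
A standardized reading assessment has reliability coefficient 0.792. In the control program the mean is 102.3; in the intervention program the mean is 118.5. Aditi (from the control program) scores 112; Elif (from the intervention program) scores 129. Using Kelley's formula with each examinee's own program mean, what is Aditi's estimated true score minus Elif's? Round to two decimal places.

-16.83

T̂_Aditi = 0.792(112) + 0.208(102.3) = 109.9824
T̂_Elif = 0.792(129) + 0.208(118.5) = 126.8160
Difference = 109.9824 − 126.8160 = -16.8336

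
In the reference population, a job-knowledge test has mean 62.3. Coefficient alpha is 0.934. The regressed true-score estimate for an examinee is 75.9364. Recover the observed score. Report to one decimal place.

T̂ = ρX + (1 − ρ)μ  ⇒  X = (T̂ − (1 − ρ)μ) / ρ
X = (75.9364 − 0.066 × 62.3) / 0.934 = (75.9364 − 4.1118) / 0.934 = 71.8246 / 0.934 = 76.900

76.9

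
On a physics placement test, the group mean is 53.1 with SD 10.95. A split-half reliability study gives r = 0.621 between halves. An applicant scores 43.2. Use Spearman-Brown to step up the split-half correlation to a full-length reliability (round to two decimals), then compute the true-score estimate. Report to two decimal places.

Spearman-Brown: ρ = 2r/(1 + r) = 2(0.621)/(1 + 0.621) = 1.2420/1.621 = 0.7662 → 0.77
T̂ = 0.77(43.2) + 0.23(53.1) = 33.264 + 12.213 = 45.477 → 45.48

45.48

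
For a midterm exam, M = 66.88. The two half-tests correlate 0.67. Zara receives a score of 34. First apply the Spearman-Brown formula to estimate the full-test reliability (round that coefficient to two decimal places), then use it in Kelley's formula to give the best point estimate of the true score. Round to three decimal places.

40.576

Spearman-Brown: ρ = 2r/(1 + r) = 2(0.67)/(1 + 0.67) = 1.340/1.67 = 0.8024 → 0.80
T̂ = ρX + (1 − ρ)μ
  = 0.80 × 34 + 0.20 × 66.88
  = 27.20 + 13.3760
  = 40.5760
  ≈ 40.576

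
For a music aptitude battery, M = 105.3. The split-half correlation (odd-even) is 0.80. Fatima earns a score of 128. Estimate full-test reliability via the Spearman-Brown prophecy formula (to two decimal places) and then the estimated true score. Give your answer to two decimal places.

125.50

Spearman-Brown: ρ = 2r/(1 + r) = 2(0.80)/(1 + 0.80) = 1.600/1.80 = 0.8889 → 0.89
Weight the observed score by reliability and the mean by (1 − reliability): T̂ = 0.89·128 + 0.11·105.3 = 113.92 + 11.583 = 125.503.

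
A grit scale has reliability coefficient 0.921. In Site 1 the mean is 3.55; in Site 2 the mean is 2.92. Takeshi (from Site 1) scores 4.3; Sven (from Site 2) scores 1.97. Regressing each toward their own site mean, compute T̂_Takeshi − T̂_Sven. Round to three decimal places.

T̂_Takeshi = 0.921(4.3) + 0.079(3.55) = 4.24075
T̂_Sven = 0.921(1.97) + 0.079(2.92) = 2.04505
Difference = 4.24075 − 2.04505 = 2.19570

2.196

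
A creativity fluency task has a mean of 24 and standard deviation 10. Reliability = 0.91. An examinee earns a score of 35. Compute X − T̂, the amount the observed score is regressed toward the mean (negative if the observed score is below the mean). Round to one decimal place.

T̂ = 0.91(35) + 0.09(24) = 31.85 + 2.16 = 34.010 → 34.01
X − T̂ = 35 − 34.01 = 0.99 → 1.0

1.0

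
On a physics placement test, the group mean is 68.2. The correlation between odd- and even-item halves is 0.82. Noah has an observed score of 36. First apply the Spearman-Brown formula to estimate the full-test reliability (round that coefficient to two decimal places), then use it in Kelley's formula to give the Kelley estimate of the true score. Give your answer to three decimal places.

Spearman-Brown: ρ = 2r/(1 + r) = 2(0.82)/(1 + 0.82) = 1.640/1.82 = 0.9011 → 0.90
T̂ = 0.90(36) + 0.10(68.2) = 32.40 + 6.820 = 39.2200 → 39.220

39.220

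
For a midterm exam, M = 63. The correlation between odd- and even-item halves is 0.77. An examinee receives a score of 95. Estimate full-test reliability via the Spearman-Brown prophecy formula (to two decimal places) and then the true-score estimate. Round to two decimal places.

Spearman-Brown: ρ = 2r/(1 + r) = 2(0.77)/(1 + 0.77) = 1.540/1.77 = 0.8701 → 0.87
T̂ = ρX + (1 − ρ)μ
  = 0.87 × 95 + 0.13 × 63
  = 82.65 + 8.19
  = 90.840
  ≈ 90.84

90.84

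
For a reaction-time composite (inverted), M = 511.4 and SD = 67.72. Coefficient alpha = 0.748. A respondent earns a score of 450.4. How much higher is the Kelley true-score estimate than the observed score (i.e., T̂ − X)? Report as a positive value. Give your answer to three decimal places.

15.372

T̂ = 0.748(450.4) + 0.252(511.4) = 336.8992 + 128.8728 = 465.77200 → 465.7720
T̂ − X = 465.7720 − 450.4 = 15.3720 → 15.372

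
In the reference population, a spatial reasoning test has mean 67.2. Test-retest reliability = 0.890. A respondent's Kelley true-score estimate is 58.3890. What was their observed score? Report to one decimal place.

T̂ = ρX + (1 − ρ)μ  ⇒  X = (T̂ − (1 − ρ)μ) / ρ
X = (58.3890 − 0.110 × 67.2) / 0.890 = (58.3890 − 7.3920) / 0.890 = 50.9970 / 0.890 = 57.300

57.3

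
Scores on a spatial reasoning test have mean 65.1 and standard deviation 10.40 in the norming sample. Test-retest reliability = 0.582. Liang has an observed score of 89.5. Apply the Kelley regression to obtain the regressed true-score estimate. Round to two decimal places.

79.30

T̂ = 0.582(89.5) + 0.418(65.1) = 52.0890 + 27.2118 = 79.301 → 79.30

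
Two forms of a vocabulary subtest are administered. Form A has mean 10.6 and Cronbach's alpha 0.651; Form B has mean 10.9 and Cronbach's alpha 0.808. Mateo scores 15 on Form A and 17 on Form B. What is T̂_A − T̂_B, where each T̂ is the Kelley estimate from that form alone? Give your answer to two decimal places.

-2.36

T̂_A = 0.651(15) + 0.349(10.6) = 13.4644
T̂_B = 0.808(17) + 0.192(10.9) = 15.8288
T̂_A − T̂_B = -2.3644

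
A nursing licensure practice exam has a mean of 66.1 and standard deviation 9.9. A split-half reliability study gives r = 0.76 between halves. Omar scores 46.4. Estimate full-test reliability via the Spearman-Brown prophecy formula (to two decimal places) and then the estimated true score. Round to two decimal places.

49.16

Spearman-Brown: ρ = 2r/(1 + r) = 2(0.76)/(1 + 0.76) = 1.520/1.76 = 0.8636 → 0.86
Regress the observed score toward the mean by the unreliability: T̂ = 0.86·46.4 + 0.14·66.1 = 39.904 + 9.254 = 49.158.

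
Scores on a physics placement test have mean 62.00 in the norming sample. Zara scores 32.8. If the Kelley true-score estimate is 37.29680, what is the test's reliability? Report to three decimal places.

T̂ = ρX + (1 − ρ)μ  ⇒  T̂ − μ = ρ(X − μ)
ρ = (T̂ − μ)/(X − μ) = (37.29680 − 62.00) / (32.8 − 62.00) = -24.70320 / -29.20 = 0.84600

0.846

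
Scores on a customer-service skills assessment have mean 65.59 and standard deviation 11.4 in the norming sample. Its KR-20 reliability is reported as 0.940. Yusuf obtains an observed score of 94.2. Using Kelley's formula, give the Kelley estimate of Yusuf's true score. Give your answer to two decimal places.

92.48

T̂ = ρX + (1 − ρ)μ
  = 0.940 × 94.2 + 0.060 × 65.59
  = 88.5480 + 3.93540
  = 92.483
  ≈ 92.48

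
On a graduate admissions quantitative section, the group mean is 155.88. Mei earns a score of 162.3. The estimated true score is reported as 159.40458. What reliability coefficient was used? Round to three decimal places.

T̂ = ρX + (1 − ρ)μ  ⇒  T̂ − μ = ρ(X − μ)
ρ = (T̂ − μ)/(X − μ) = (159.40458 − 155.88) / (162.3 − 155.88) = 3.52458 / 6.42 = 0.54900

0.549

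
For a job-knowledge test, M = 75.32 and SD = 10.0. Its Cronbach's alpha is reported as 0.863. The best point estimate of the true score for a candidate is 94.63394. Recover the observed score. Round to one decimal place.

T̂ = ρX + (1 − ρ)μ  ⇒  X = (T̂ − (1 − ρ)μ) / ρ
X = (94.63394 − 0.137 × 75.32) / 0.863 = (94.63394 − 10.31884) / 0.863 = 84.31510 / 0.863 = 97.700

97.7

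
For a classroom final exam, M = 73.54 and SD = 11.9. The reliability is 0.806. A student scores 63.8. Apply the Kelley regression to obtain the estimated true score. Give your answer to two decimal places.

65.69

Kelley's formula gives T̂ = 0.806·63.8 + 0.194·73.54 = 51.4228 + 14.26676 = 65.690.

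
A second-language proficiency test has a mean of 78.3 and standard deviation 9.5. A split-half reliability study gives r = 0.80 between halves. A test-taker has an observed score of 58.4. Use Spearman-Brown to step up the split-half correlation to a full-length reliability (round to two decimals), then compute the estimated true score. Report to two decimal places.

Spearman-Brown: ρ = 2r/(1 + r) = 2(0.80)/(1 + 0.80) = 1.600/1.80 = 0.8889 → 0.89
T̂ = 0.89(58.4) + 0.11(78.3) = 51.976 + 8.613 = 60.589 → 60.59

60.59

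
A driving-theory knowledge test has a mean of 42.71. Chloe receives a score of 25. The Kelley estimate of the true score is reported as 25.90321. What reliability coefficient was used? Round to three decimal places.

0.949

T̂ = ρX + (1 − ρ)μ  ⇒  T̂ − μ = ρ(X − μ)
ρ = (T̂ − μ)/(X − μ) = (25.90321 − 42.71) / (25 − 42.71) = -16.80679 / -17.71 = 0.94900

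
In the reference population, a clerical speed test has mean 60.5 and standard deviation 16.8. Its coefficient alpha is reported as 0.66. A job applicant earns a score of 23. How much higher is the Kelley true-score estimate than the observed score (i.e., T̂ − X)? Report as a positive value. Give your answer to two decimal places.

12.75

Kelley's formula gives T̂ = 0.66·23 + 0.34·60.5 = 15.18 + 20.570 = 35.7500.
T̂ − X = 35.750 − 23 = 12.750 → 12.75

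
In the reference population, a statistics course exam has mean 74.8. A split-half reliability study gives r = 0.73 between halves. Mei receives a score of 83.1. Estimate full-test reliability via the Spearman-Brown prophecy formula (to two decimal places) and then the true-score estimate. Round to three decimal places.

81.772

Spearman-Brown: ρ = 2r/(1 + r) = 2(0.73)/(1 + 0.73) = 1.460/1.73 = 0.8439 → 0.84
Kelley's formula gives T̂ = 0.84·83.1 + 0.16·74.8 = 69.804 + 11.968 = 81.7720.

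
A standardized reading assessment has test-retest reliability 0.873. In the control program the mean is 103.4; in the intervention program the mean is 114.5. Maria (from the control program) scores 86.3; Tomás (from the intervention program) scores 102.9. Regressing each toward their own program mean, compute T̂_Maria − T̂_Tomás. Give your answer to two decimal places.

-15.90

T̂_Maria = 0.873(86.3) + 0.127(103.4) = 88.4717
T̂_Tomás = 0.873(102.9) + 0.127(114.5) = 104.3732
Difference = 88.4717 − 104.3732 = -15.9015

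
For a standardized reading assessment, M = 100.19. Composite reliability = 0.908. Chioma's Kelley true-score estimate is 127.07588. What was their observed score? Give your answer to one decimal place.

129.8

T̂ = ρX + (1 − ρ)μ  ⇒  X = (T̂ − (1 − ρ)μ) / ρ
X = (127.07588 − 0.092 × 100.19) / 0.908 = (127.07588 − 9.21748) / 0.908 = 117.85840 / 0.908 = 129.800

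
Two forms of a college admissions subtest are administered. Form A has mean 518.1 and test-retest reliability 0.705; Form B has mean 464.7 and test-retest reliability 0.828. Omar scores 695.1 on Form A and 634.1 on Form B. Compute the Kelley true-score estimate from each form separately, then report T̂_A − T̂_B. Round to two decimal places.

T̂_A = 0.705(695.1) + 0.295(518.1) = 642.8850
T̂_B = 0.828(634.1) + 0.172(464.7) = 604.9632
T̂_A − T̂_B = 37.9218

37.92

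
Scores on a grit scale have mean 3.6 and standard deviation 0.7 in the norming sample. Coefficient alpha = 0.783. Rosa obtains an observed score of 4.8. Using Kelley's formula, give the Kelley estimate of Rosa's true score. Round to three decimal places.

4.540

Regress the observed score toward the mean by the unreliability: T̂ = 0.783·4.8 + 0.217·3.6 = 3.7584 + 0.7812 = 4.5396.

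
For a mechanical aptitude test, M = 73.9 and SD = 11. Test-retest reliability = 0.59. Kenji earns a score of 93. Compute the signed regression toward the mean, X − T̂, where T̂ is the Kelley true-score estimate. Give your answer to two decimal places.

7.83

T̂ = ρX + (1 − ρ)μ
  = 0.59 × 93 + 0.41 × 73.9
  = 54.87 + 30.299
  = 85.1690
  ≈ 85.169
X − T̂ = 93 − 85.169 = 7.831 → 7.83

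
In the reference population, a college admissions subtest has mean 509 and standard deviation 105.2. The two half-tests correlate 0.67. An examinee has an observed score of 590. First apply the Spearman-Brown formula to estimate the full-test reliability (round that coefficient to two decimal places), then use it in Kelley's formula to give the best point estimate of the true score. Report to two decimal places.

573.80

Spearman-Brown: ρ = 2r/(1 + r) = 2(0.67)/(1 + 0.67) = 1.340/1.67 = 0.8024 → 0.80
Weight the observed score by reliability and the mean by (1 − reliability): T̂ = 0.80·590 + 0.20·509 = 472.00 + 101.80 = 573.800.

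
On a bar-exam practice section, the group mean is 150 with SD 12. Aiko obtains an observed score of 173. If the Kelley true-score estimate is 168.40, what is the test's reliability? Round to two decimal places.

0.80

T̂ = ρX + (1 − ρ)μ  ⇒  T̂ − μ = ρ(X − μ)
ρ = (T̂ − μ)/(X − μ) = (168.40 − 150) / (173 − 150) = 18.40 / 23.0 = 0.8000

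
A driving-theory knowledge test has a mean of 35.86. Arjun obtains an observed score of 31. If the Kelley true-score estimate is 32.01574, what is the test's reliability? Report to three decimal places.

0.791

T̂ = ρX + (1 − ρ)μ  ⇒  T̂ − μ = ρ(X − μ)
ρ = (T̂ − μ)/(X − μ) = (32.01574 − 35.86) / (31 − 35.86) = -3.84426 / -4.86 = 0.79100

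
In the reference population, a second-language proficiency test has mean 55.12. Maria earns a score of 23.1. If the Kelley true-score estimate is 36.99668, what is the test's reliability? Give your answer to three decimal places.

T̂ = ρX + (1 − ρ)μ  ⇒  T̂ − μ = ρ(X − μ)
ρ = (T̂ − μ)/(X − μ) = (36.99668 − 55.12) / (23.1 − 55.12) = -18.12332 / -32.02 = 0.56600

0.566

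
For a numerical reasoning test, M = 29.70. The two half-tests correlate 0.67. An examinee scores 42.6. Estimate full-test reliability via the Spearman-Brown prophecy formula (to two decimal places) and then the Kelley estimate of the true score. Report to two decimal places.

40.02

Spearman-Brown: ρ = 2r/(1 + r) = 2(0.67)/(1 + 0.67) = 1.340/1.67 = 0.8024 → 0.80
T̂ = ρX + (1 − ρ)μ
  = 0.80 × 42.6 + 0.20 × 29.70
  = 34.080 + 5.9400
  = 40.020
  ≈ 40.02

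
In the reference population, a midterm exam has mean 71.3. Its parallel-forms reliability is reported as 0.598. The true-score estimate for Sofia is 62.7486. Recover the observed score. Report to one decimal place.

T̂ = ρX + (1 − ρ)μ  ⇒  X = (T̂ − (1 − ρ)μ) / ρ
X = (62.7486 − 0.402 × 71.3) / 0.598 = (62.7486 − 28.6626) / 0.598 = 34.0860 / 0.598 = 57.000

57.0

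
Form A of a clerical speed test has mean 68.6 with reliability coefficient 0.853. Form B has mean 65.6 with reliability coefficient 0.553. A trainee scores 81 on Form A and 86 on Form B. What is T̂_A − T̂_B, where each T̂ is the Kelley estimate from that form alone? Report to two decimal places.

T̂_A = 0.853(81) + 0.147(68.6) = 79.1772
T̂_B = 0.553(86) + 0.447(65.6) = 76.8812
T̂_A − T̂_B = 2.2960

2.30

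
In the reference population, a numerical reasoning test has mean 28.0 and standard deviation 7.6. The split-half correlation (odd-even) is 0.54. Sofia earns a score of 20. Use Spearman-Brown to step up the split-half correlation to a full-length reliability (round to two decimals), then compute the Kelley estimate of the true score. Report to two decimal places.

22.40

Spearman-Brown: ρ = 2r/(1 + r) = 2(0.54)/(1 + 0.54) = 1.080/1.54 = 0.7013 → 0.70
T̂ = ρX + (1 − ρ)μ
  = 0.70 × 20 + 0.30 × 28.0
  = 14.00 + 8.400
  = 22.400
  ≈ 22.40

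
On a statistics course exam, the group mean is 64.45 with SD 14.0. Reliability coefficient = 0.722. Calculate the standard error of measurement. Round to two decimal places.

7.38

SEM = SD · √(1 − ρ) = 14.0 × √0.278 = 14.0 × 0.5273 = 7.382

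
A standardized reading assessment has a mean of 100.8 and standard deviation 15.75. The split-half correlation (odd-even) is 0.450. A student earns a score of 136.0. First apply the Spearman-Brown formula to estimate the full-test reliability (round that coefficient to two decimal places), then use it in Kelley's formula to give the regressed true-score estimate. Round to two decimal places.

122.62

Spearman-Brown: ρ = 2r/(1 + r) = 2(0.450)/(1 + 0.450) = 0.9000/1.450 = 0.6207 → 0.62
T̂ = 0.62(136.0) + 0.38(100.8) = 84.320 + 38.304 = 122.624 → 122.62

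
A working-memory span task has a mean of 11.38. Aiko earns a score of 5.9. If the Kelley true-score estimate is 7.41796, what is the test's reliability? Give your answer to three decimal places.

0.723

T̂ = ρX + (1 − ρ)μ  ⇒  T̂ − μ = ρ(X − μ)
ρ = (T̂ − μ)/(X − μ) = (7.41796 − 11.38) / (5.9 − 11.38) = -3.96204 / -5.48 = 0.72300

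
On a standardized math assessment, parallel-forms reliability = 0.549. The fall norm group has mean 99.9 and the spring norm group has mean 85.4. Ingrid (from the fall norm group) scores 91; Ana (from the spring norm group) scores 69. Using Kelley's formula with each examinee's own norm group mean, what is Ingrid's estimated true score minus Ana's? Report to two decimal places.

T̂_Ingrid = 0.549(91) + 0.451(99.9) = 95.0139
T̂_Ana = 0.549(69) + 0.451(85.4) = 76.3964
Difference = 95.0139 − 76.3964 = 18.6175

18.62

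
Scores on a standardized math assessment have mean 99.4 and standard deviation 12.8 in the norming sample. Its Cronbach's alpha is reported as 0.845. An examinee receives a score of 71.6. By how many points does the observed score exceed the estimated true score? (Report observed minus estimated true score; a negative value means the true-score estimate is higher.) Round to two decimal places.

T̂ = 0.845(71.6) + 0.155(99.4) = 60.5020 + 15.4070 = 75.9090 → 75.909
X − T̂ = 71.6 − 75.909 = -4.309 → -4.31

-4.31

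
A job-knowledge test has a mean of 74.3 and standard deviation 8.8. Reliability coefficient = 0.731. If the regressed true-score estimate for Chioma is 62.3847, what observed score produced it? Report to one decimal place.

58.0

T̂ = ρX + (1 − ρ)μ  ⇒  X = (T̂ − (1 − ρ)μ) / ρ
X = (62.3847 − 0.269 × 74.3) / 0.731 = (62.3847 − 19.9867) / 0.731 = 42.3980 / 0.731 = 58.000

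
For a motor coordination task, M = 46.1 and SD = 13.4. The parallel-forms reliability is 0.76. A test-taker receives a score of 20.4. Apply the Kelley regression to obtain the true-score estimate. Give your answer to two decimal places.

Kelley's formula gives T̂ = 0.76·20.4 + 0.24·46.1 = 15.504 + 11.064 = 26.568.

26.57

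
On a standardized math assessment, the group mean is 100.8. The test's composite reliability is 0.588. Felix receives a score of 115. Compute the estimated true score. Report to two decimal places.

T̂ = 0.588(115) + 0.412(100.8) = 67.620 + 41.5296 = 109.150 → 109.15

109.15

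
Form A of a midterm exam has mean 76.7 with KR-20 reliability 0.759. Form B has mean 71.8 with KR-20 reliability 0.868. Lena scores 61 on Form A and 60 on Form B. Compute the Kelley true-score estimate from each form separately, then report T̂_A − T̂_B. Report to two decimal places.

T̂_A = 0.759(61) + 0.241(76.7) = 64.7837
T̂_B = 0.868(60) + 0.132(71.8) = 61.5576
T̂_A − T̂_B = 3.2261

3.23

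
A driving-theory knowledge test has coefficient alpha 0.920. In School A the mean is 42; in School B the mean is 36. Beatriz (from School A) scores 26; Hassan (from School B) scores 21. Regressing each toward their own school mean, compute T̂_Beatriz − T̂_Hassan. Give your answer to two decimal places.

T̂_Beatriz = 0.920(26) + 0.080(42) = 27.2800
T̂_Hassan = 0.920(21) + 0.080(36) = 22.2000
Difference = 27.2800 − 22.2000 = 5.0800

5.08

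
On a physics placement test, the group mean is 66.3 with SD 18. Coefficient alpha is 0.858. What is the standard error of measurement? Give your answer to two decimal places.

SEM = SD · √(1 − ρ) = 18 × √0.142 = 18 × 0.3768 = 6.783

6.78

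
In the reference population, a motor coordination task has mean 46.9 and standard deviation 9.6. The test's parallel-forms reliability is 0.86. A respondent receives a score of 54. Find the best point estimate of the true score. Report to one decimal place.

53.0

Regress the observed score toward the mean by the unreliability: T̂ = 0.86·54 + 0.14·46.9 = 46.44 + 6.566 = 53.01.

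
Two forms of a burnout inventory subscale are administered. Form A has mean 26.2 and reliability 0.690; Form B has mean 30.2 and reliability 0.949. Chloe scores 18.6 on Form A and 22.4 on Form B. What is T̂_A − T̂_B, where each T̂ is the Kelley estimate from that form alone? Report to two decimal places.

-1.84

T̂_A = 0.690(18.6) + 0.310(26.2) = 20.9560
T̂_B = 0.949(22.4) + 0.051(30.2) = 22.7978
T̂_A − T̂_B = -1.8418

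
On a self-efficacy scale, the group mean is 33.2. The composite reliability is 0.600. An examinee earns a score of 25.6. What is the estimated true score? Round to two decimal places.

T̂ = 0.600(25.6) + 0.400(33.2) = 15.3600 + 13.2800 = 28.640 → 28.64

28.64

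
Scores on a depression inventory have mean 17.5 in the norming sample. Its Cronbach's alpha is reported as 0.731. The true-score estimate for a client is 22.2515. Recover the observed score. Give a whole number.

T̂ = ρX + (1 − ρ)μ  ⇒  X = (T̂ − (1 − ρ)μ) / ρ
X = (22.2515 − 0.269 × 17.5) / 0.731 = (22.2515 − 4.7075) / 0.731 = 17.5440 / 0.731 = 24.00

24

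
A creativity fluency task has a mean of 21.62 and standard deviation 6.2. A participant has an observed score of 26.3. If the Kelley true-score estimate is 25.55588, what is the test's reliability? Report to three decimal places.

T̂ = ρX + (1 − ρ)μ  ⇒  T̂ − μ = ρ(X − μ)
ρ = (T̂ − μ)/(X − μ) = (25.55588 − 21.62) / (26.3 − 21.62) = 3.93588 / 4.68 = 0.84100

0.841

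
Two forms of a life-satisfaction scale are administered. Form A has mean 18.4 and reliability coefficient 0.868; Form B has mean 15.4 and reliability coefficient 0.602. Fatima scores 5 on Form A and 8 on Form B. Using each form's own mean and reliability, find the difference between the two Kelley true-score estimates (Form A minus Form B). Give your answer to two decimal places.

-4.18

T̂_A = 0.868(5) + 0.132(18.4) = 6.7688
T̂_B = 0.602(8) + 0.398(15.4) = 10.9452
T̂_A − T̂_B = -4.1764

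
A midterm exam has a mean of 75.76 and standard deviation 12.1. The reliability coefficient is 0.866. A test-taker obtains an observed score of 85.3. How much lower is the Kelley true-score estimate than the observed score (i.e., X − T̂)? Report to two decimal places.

1.28

Regress the observed score toward the mean by the unreliability: T̂ = 0.866·85.3 + 0.134·75.76 = 73.8698 + 10.15184 = 84.0216.
X − T̂ = 85.3 − 84.022 = 1.278 → 1.28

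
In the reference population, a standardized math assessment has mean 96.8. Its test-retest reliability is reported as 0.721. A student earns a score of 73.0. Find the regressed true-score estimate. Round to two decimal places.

79.64

Regress the observed score toward the mean by the unreliability: T̂ = 0.721·73.0 + 0.279·96.8 = 52.6330 + 27.0072 = 79.640.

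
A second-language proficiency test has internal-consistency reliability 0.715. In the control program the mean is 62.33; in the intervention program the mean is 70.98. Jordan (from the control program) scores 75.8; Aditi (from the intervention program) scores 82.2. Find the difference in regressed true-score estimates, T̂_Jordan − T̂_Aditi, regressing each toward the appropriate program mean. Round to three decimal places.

T̂_Jordan = 0.715(75.8) + 0.285(62.33) = 71.96105
T̂_Aditi = 0.715(82.2) + 0.285(70.98) = 79.00230
Difference = 71.96105 − 79.00230 = -7.04125

-7.041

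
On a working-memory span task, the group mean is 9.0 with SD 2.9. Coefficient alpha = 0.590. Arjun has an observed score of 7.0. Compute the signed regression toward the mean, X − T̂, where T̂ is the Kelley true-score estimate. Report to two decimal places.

-0.82

T̂ = 0.590(7.0) + 0.410(9.0) = 4.1300 + 3.6900 = 7.8200 → 7.820
X − T̂ = 7.0 − 7.820 = -0.820 → -0.82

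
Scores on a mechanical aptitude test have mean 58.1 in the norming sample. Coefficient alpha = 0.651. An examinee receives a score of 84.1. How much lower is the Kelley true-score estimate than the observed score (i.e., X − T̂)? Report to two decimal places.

9.07

T̂ = 0.651(84.1) + 0.349(58.1) = 54.7491 + 20.2769 = 75.0260 → 75.026
X − T̂ = 84.1 − 75.026 = 9.074 → 9.07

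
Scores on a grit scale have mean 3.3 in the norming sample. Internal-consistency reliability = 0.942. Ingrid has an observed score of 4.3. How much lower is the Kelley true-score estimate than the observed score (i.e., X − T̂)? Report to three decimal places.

0.058

T̂ = ρX + (1 − ρ)μ
  = 0.942 × 4.3 + 0.058 × 3.3
  = 4.0506 + 0.1914
  = 4.24200
  ≈ 4.2420
X − T̂ = 4.3 − 4.2420 = 0.0580 → 0.058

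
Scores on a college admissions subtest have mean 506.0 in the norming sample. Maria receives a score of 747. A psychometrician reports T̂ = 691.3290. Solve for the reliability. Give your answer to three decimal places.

T̂ = ρX + (1 − ρ)μ  ⇒  T̂ − μ = ρ(X − μ)
ρ = (T̂ − μ)/(X − μ) = (691.3290 − 506.0) / (747 − 506.0) = 185.3290 / 241.0 = 0.76900

0.769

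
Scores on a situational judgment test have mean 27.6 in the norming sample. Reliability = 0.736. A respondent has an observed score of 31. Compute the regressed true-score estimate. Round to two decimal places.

30.10

Kelley's formula gives T̂ = 0.736·31 + 0.264·27.6 = 22.816 + 7.2864 = 30.102.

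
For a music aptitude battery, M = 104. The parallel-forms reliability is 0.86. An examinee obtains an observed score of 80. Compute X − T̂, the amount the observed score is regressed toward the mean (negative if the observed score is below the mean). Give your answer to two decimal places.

-3.36

Regress the observed score toward the mean by the unreliability: T̂ = 0.86·80 + 0.14·104 = 68.80 + 14.56 = 83.3600.
X − T̂ = 80 − 83.360 = -3.360 → -3.36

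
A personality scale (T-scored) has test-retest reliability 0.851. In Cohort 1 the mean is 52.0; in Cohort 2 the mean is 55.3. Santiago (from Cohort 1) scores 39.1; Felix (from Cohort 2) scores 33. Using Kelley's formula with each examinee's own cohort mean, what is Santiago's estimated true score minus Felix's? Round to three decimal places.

T̂_Santiago = 0.851(39.1) + 0.149(52.0) = 41.02210
T̂_Felix = 0.851(33) + 0.149(55.3) = 36.32270
Difference = 41.02210 − 36.32270 = 4.69940

4.699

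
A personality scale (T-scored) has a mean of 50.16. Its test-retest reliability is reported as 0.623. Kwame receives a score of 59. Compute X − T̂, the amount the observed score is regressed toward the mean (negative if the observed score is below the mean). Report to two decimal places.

T̂ = 0.623(59) + 0.377(50.16) = 36.757 + 18.91032 = 55.6673 → 55.667
X − T̂ = 59 − 55.667 = 3.333 → 3.33

3.33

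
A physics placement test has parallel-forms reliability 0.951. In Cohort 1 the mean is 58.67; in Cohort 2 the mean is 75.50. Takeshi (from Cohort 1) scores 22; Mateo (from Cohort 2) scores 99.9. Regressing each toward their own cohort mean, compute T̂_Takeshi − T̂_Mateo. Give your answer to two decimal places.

T̂_Takeshi = 0.951(22) + 0.049(58.67) = 23.7968
T̂_Mateo = 0.951(99.9) + 0.049(75.50) = 98.7044
Difference = 23.7968 − 98.7044 = -74.9076

-74.91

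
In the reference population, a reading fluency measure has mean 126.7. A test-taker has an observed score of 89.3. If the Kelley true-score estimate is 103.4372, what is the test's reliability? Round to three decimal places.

T̂ = ρX + (1 − ρ)μ  ⇒  T̂ − μ = ρ(X − μ)
ρ = (T̂ − μ)/(X − μ) = (103.4372 − 126.7) / (89.3 − 126.7) = -23.2628 / -37.4 = 0.62200

0.622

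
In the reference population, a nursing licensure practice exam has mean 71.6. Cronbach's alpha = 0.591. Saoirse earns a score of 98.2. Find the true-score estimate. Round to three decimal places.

Weight the observed score by reliability and the mean by (1 − reliability): T̂ = 0.591·98.2 + 0.409·71.6 = 58.0362 + 29.2844 = 87.3206.

87.321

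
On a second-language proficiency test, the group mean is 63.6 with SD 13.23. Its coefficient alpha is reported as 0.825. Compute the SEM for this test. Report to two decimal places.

5.53

SEM = SD · √(1 − ρ) = 13.23 × √0.175 = 13.23 × 0.4183 = 5.535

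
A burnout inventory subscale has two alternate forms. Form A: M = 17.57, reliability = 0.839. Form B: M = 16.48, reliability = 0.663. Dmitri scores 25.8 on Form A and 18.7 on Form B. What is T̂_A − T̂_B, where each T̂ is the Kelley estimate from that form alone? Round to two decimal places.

6.52

T̂_A = 0.839(25.8) + 0.161(17.57) = 24.4750
T̂_B = 0.663(18.7) + 0.337(16.48) = 17.9519
T̂_A − T̂_B = 6.5231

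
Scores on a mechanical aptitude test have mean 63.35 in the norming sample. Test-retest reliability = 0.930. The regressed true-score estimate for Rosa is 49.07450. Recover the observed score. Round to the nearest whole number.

T̂ = ρX + (1 − ρ)μ  ⇒  X = (T̂ − (1 − ρ)μ) / ρ
X = (49.07450 − 0.070 × 63.35) / 0.930 = (49.07450 − 4.43450) / 0.930 = 44.64000 / 0.930 = 48.00

48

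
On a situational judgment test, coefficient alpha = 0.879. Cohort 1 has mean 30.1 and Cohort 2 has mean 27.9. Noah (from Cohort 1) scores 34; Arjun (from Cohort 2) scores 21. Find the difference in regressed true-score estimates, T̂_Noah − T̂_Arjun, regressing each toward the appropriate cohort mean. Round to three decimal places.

T̂_Noah = 0.879(34) + 0.121(30.1) = 33.52810
T̂_Arjun = 0.879(21) + 0.121(27.9) = 21.83490
Difference = 33.52810 − 21.83490 = 11.69320

11.693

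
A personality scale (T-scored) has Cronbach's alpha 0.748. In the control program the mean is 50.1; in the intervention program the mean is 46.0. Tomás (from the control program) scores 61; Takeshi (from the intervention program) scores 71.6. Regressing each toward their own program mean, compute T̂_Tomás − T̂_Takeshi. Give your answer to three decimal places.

T̂_Tomás = 0.748(61) + 0.252(50.1) = 58.25320
T̂_Takeshi = 0.748(71.6) + 0.252(46.0) = 65.14880
Difference = 58.25320 − 65.14880 = -6.89560

-6.896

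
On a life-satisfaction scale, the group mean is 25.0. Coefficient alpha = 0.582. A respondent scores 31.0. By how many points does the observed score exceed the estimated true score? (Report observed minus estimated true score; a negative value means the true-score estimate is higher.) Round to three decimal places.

T̂ = ρX + (1 − ρ)μ
  = 0.582 × 31.0 + 0.418 × 25.0
  = 18.0420 + 10.4500
  = 28.49200
  ≈ 28.4920
X − T̂ = 31.0 − 28.4920 = 2.5080 → 2.508

2.508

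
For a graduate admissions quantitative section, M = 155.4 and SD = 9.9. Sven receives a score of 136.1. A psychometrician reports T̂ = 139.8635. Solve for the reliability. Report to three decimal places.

0.805

T̂ = ρX + (1 − ρ)μ  ⇒  T̂ − μ = ρ(X − μ)
ρ = (T̂ − μ)/(X − μ) = (139.8635 − 155.4) / (136.1 − 155.4) = -15.5365 / -19.3 = 0.80500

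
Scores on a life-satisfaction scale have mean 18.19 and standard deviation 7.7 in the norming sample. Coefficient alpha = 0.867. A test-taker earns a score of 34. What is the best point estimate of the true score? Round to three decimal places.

31.897

T̂ = 0.867(34) + 0.133(18.19) = 29.478 + 2.41927 = 31.8973 → 31.897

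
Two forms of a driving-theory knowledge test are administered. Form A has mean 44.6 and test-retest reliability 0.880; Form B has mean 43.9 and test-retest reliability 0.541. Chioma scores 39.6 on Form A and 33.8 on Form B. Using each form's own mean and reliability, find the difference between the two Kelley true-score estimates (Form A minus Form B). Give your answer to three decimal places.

T̂_A = 0.880(39.6) + 0.120(44.6) = 40.20000
T̂_B = 0.541(33.8) + 0.459(43.9) = 38.43590
T̂_A − T̂_B = 1.76410

1.764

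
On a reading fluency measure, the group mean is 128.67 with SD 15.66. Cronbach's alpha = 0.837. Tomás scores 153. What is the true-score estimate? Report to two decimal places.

149.03

T̂ = 0.837(153) + 0.163(128.67) = 128.061 + 20.97321 = 149.034 → 149.03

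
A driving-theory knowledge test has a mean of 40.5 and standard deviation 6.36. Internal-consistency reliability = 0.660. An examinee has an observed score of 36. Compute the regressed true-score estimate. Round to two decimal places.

Kelley's formula gives T̂ = 0.660·36 + 0.340·40.5 = 23.760 + 13.7700 = 37.530.

37.53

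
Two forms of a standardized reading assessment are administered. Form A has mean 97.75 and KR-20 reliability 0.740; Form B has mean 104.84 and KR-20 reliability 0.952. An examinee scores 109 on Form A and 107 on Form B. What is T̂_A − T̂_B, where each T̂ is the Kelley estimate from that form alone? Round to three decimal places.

T̂_A = 0.740(109) + 0.260(97.75) = 106.07500
T̂_B = 0.952(107) + 0.048(104.84) = 106.89632
T̂_A − T̂_B = -0.82132

-0.821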